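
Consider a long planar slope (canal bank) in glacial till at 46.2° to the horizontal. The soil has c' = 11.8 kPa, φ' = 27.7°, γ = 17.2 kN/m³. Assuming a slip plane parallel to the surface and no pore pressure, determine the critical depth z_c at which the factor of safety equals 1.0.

Setting FS = 1.00 in FS = [c' + γz cos²β tanφ'] / [γz sinβ cosβ] and solving for z:
z = c' / [γ cosβ (FS·sinβ − cosβ·tanφ')]
  = 11.8 / [17.2·cos46.2°·(1.00·sin46.2° − cos46.2°·tan27.7°)]
  = 11.8 / [17.2·0.6921·(1.00·0.7218 − 0.6921·0.5250)]
  = 11.8 / 4.2664 = 2.766 m

z_c = 2.77 m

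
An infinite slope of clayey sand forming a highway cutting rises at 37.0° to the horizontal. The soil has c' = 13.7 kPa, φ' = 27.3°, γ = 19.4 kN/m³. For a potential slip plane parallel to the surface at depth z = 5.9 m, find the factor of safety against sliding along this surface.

FS = 0.93

For an infinite slope with a slip plane parallel to the surface (no pore pressure): FS = [c' + γz cos²β tanφ'] / [γz sinβ cosβ].
γz = 19.4·5.9 = 114.46 kN/m²
Numerator = 13.7 + 114.46·cos²37.0°·tan27.3° = 13.7 + 114.46·0.6378·0.5161 = 51.381 kPa
Denominator = 114.46·sin37.0°·cos37.0° = 114.46·0.6018·0.7986 = 55.013 kPa
FS = 51.381 / 55.013 = 0.934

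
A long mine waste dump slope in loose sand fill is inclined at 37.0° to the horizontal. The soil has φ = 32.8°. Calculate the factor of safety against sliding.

For a dry cohesionless infinite slope the factor of safety is FS = tanφ / tanβ.
FS = tan32.8° / tan37.0° = 0.6445 / 0.7536 = 0.855

FS = 0.86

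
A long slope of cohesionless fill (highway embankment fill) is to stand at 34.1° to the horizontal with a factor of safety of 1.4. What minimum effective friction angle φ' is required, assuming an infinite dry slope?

FS = tanφ'/tanβ ⇒ tanφ' = FS · tanβ = 1.4 · tan34.1° = 0.9479
φ' = arctan(0.9479) = 43.47°

φ' = 43.5°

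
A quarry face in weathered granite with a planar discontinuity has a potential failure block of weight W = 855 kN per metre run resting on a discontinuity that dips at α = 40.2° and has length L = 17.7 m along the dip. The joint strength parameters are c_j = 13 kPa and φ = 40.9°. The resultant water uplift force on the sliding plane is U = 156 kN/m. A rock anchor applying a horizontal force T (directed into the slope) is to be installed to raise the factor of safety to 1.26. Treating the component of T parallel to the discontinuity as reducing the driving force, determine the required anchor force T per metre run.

T = 23 kN/m

Resolving forces along and normal to the sliding plane, with the horizontal anchor force T adding T·sinα to the effective normal force and T·cosα acting up the plane against the driving force:
FS = [c_jL + (W cosα − U + T sinα) tanφ] / [W sinα − T cosα]
Without the anchor: N' = 497.0 kN/m, driving T_d = 551.9 kN/m, resisting R = 13·17.7 + 497.0·tan40.9° = 660.7 kN/m, FS = 1.20.
Setting FS = 1.26 and solving for T:
1.26·(551.9 − T cos40.2°) = 660.7 + T sin40.2°·tan40.9°
T·(sin40.2°·tan40.9° + 1.26·cos40.2°) = 1.26·551.9 − 660.7
T·(0.6455·0.8662 + 1.26·0.7638) = 695.4 − 660.7 = 34.7
T·1.5215 = 34.7
T = 22.8 kN/m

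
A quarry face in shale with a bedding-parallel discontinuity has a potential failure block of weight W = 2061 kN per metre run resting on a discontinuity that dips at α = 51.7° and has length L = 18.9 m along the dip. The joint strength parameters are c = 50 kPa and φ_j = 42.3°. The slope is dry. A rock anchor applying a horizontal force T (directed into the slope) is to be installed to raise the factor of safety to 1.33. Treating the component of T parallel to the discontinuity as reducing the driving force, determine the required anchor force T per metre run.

T = 29 kN/m

Resolving forces along and normal to the sliding plane, with the horizontal anchor force T adding T·sinα to the effective normal force and T·cosα acting up the plane against the driving force:
FS = [cL + (W cosα + T sinα) tanφ_j] / [W sinα − T cosα]
Without the anchor: N' = 1277.4 kN/m, driving T_d = 1617.4 kN/m, resisting R = 50·18.9 + 1277.4·tan42.3° = 2107.3 kN/m, FS = 1.30.
Setting FS = 1.33 and solving for T:
1.33·(1617.4 − T cos51.7°) = 2107.3 + T sin51.7°·tan42.3°
T·(sin51.7°·tan42.3° + 1.33·cos51.7°) = 1.33·1617.4 − 2107.3
T·(0.7848·0.9099 + 1.33·0.6198) = 2151.2 − 2107.3 = 43.9
T·1.5384 = 43.9
T = 28.5 kN/m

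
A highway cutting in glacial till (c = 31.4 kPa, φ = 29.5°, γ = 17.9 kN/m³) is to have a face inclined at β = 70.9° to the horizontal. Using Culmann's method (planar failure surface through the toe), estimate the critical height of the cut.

H_c = 23.09 m

Culmann's analysis gives the critical failure plane at α_cr = (β + φ)/2 = (70.9 + 29.5)/2 = 50.2°, and the critical height
H_c = (4c/γ) · sinβ cosφ / [1 − cos(β − φ)]
    = (4·31.4/17.9) · sin70.9°·cos29.5° / [1 − cos(41.4°)]
    = 7.017 · 0.9449·0.8704 / [1 − 0.7501]
    = 7.017 · 0.8224 / 0.2499
    = 23.09 m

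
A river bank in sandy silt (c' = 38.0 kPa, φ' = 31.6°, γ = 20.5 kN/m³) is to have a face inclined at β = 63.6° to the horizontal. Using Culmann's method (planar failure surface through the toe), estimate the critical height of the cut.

H_c = 37.23 m

Culmann's analysis gives the critical failure plane at α_cr = (β + φ')/2 = (63.6 + 31.6)/2 = 47.6°, and the critical height
H_c = (4c'/γ) · sinβ cosφ' / [1 − cos(β − φ')]
    = (4·38.0/20.5) · sin63.6°·cos31.6° / [1 − cos(32.0°)]
    = 7.415 · 0.8957·0.8517 / [1 − 0.8480]
    = 7.415 · 0.7629 / 0.1520
    = 37.23 m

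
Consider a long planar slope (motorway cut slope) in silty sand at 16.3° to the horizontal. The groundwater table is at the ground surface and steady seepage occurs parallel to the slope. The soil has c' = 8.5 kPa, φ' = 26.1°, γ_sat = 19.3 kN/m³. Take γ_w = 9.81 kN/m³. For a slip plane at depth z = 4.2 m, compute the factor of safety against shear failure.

FS = 1.21

With seepage parallel to the slope and the water table at the surface, the effective normal stress on the slip plane uses the buoyant unit weight γ' = γ_sat − γ_w while the driving shear stress uses γ_sat:
FS = [c' + γ' z cos²β tanφ'] / [γ_sat z sinβ cosβ]
γ' = 19.3 − 9.81 = 9.49 kN/m³
Numerator = 8.5 + 9.49·4.2·cos²16.3°·tan26.1° = 8.5 + 9.49·4.2·0.9212·0.4899 = 26.488 kPa
Denominator = 19.3·4.2·sin16.3°·cos16.3° = 19.3·4.2·0.2807·0.9598 = 21.836 kPa
FS = 26.488 / 21.836 = 1.213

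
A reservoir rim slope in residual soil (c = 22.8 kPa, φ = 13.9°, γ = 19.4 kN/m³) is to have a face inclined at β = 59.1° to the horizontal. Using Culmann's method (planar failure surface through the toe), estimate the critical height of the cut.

H_c = 13.26 m

Culmann's analysis gives the critical failure plane at α_cr = (β + φ)/2 = (59.1 + 13.9)/2 = 36.5°, and the critical height
H_c = (4c/γ) · sinβ cosφ / [1 − cos(β − φ)]
    = (4·22.8/19.4) · sin59.1°·cos13.9° / [1 − cos(45.2°)]
    = 4.701 · 0.8581·0.9707 / [1 − 0.7046]
    = 4.701 · 0.8329 / 0.2954
    = 13.26 m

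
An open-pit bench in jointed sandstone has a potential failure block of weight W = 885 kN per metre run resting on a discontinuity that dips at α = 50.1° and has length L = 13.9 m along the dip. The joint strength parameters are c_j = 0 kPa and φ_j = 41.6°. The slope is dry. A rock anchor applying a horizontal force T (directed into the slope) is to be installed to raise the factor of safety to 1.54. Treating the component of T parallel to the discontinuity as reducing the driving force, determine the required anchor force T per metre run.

Resolving forces along and normal to the sliding plane, with the horizontal anchor force T adding T·sinα to the effective normal force and T·cosα acting up the plane against the driving force:
FS = [c_jL + (W cosα + T sinα) tanφ_j] / [W sinα − T cosα]
Without the anchor: N' = 567.7 kN/m, driving T_d = 678.9 kN/m, resisting R = 0·13.9 + 567.7·tan41.6° = 504.0 kN/m, FS = 0.74.
Setting FS = 1.54 and solving for T:
1.54·(678.9 − T cos50.1°) = 504.0 + T sin50.1°·tan41.6°
T·(sin50.1°·tan41.6° + 1.54·cos50.1°) = 1.54·678.9 − 504.0
T·(0.7672·0.8878 + 1.54·0.6414) = 1045.6 − 504.0 = 541.6
T·1.6690 = 541.6
T = 324.5 kN/m

T = 324 kN/m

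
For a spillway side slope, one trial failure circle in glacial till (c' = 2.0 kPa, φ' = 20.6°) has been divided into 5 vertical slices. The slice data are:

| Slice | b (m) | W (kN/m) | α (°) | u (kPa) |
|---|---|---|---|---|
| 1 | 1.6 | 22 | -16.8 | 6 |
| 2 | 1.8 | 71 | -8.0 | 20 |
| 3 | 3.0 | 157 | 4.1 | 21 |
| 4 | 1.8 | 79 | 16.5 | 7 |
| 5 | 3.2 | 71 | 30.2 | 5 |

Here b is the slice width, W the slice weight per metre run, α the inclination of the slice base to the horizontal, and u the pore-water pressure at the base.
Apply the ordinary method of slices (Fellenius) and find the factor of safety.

FS = 2.18

Ordinary method of slices: FS = Σ[c'·Δl_i + (W_i cosα_i − u_i·Δl_i)·tanφ'] / Σ W_i sinα_i, with Δl_i = b_i / cosα_i.
Slice 1: Δl = 1.6/cos(-16.8°) = 1.671 m; N'_1 = 22·cos(-16.8°) − 6·1.671 = 11.0; c'Δl = 3.34; W sinα = -6.4
Slice 2: Δl = 1.8/cos(-8.0°) = 1.818 m; N'_2 = 71·cos(-8.0°) − 20·1.818 = 34.0; c'Δl = 3.64; W sinα = -9.9
Slice 3: Δl = 3.0/cos4.1° = 3.008 m; N'_3 = 157·cos4.1° − 21·3.008 = 93.4; c'Δl = 6.02; W sinα = 11.2
Slice 4: Δl = 1.8/cos16.5° = 1.877 m; N'_4 = 79·cos16.5° − 7·1.877 = 62.6; c'Δl = 3.75; W sinα = 22.4
Slice 5: Δl = 3.2/cos30.2° = 3.703 m; N'_5 = 71·cos30.2° − 5·3.703 = 42.9; c'Δl = 7.41; W sinα = 35.7
Σc'Δl = 24.2 kN/m; ΣN' = 243.9 kN/m; ΣW sinα = 53.1 kN/m
Resisting = 24.2 + 243.9·tan20.6° = 24.2 + 91.7 = 115.8 kN/m
FS = 115.8 / 53.1 = 2.180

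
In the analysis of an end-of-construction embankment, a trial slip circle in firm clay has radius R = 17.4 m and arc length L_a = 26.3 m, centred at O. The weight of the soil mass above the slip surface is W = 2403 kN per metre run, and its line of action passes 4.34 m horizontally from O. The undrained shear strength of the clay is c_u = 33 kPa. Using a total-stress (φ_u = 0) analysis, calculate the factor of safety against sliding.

Taking moments about the centre O, the resisting moment is provided by the undrained shear strength acting along the arc:
M_R = c_u·L_a·R = 33·26.30·17.4 = 15101.5 kN·m/m
M_D = W·d = 2403·4.34 = 10429.0 kN·m/m
FS = M_R / M_D = 15101.5 / 10429.0 = 1.448

FS = 1.45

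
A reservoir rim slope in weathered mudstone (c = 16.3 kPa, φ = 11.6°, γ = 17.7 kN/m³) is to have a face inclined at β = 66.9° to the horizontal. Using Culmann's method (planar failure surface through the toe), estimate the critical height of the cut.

Culmann's analysis gives the critical failure plane at α_cr = (β + φ)/2 = (66.9 + 11.6)/2 = 39.2°, and the critical height
H_c = (4c/γ) · sinβ cosφ / [1 − cos(β − φ)]
    = (4·16.3/17.7) · sin66.9°·cos11.6° / [1 − cos(55.3°)]
    = 3.684 · 0.9198·0.9796 / [1 − 0.5693]
    = 3.684 · 0.9010 / 0.4307
    = 7.71 m

H_c = 7.71 m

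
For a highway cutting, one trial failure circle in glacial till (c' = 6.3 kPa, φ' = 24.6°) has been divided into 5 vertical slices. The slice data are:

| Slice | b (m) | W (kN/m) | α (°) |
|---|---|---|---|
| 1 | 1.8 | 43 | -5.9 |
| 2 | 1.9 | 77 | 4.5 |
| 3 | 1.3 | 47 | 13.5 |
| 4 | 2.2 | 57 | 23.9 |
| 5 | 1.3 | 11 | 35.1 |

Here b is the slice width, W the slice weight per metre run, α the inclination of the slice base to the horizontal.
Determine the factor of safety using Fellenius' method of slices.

FS = 3.82

Ordinary method of slices: FS = Σ[c'·Δl_i + (W_i cosα_i)·tanφ'] / Σ W_i sinα_i, with Δl_i = b_i / cosα_i.
Slice 1: Δl = 1.8/cos(-5.9°) = 1.810 m; N'_1 = 43·cos(-5.9°) = 42.8; c'Δl = 11.40; W sinα = -4.4
Slice 2: Δl = 1.9/cos4.5° = 1.906 m; N'_2 = 77·cos4.5° = 76.8; c'Δl = 12.01; W sinα = 6.0
Slice 3: Δl = 1.3/cos13.5° = 1.337 m; N'_3 = 47·cos13.5° = 45.7; c'Δl = 8.42; W sinα = 11.0
Slice 4: Δl = 2.2/cos23.9° = 2.406 m; N'_4 = 57·cos23.9° = 52.1; c'Δl = 15.16; W sinα = 23.1
Slice 5: Δl = 1.3/cos35.1° = 1.589 m; N'_5 = 11·cos35.1° = 9.0; c'Δl = 10.01; W sinα = 6.3
Σc'Δl = 57.0 kN/m; ΣN' = 226.3 kN/m; ΣW sinα = 42.0 kN/m
Resisting = 57.0 + 226.3·tan24.6° = 57.0 + 103.6 = 160.6 kN/m
FS = 160.6 / 42.0 = 3.824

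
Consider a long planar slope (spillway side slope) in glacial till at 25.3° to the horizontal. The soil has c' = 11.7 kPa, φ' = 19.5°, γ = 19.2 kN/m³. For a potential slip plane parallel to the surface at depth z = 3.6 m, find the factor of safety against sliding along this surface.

For an infinite slope with a slip plane parallel to the surface (no pore pressure): FS = [c' + γz cos²β tanφ'] / [γz sinβ cosβ].
γz = 19.2·3.6 = 69.12 kN/m²
Numerator = 11.7 + 69.12·cos²25.3°·tan19.5° = 11.7 + 69.12·0.8174·0.3541 = 31.706 kPa
Denominator = 69.12·sin25.3°·cos25.3° = 69.12·0.4274·0.9041 = 26.706 kPa
FS = 31.706 / 26.706 = 1.187

FS = 1.19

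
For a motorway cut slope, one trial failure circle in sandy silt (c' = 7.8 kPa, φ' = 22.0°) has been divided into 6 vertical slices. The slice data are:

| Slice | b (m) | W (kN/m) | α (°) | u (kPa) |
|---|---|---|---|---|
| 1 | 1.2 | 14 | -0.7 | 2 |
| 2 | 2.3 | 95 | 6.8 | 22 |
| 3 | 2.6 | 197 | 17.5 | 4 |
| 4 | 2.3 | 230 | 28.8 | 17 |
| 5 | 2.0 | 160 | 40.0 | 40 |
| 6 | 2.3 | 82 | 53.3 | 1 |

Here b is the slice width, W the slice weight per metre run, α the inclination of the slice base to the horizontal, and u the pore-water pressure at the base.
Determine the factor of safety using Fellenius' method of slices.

Ordinary method of slices: FS = Σ[c'·Δl_i + (W_i cosα_i − u_i·Δl_i)·tanφ'] / Σ W_i sinα_i, with Δl_i = b_i / cosα_i.
Slice 1: Δl = 1.2/cos(-0.7°) = 1.200 m; N'_1 = 14·cos(-0.7°) − 2·1.200 = 11.6; c'Δl = 9.36; W sinα = -0.2
Slice 2: Δl = 2.3/cos6.8° = 2.316 m; N'_2 = 95·cos6.8° − 22·2.316 = 43.4; c'Δl = 18.07; W sinα = 11.2
Slice 3: Δl = 2.6/cos17.5° = 2.726 m; N'_3 = 197·cos17.5° − 4·2.726 = 177.0; c'Δl = 21.26; W sinα = 59.2
Slice 4: Δl = 2.3/cos28.8° = 2.625 m; N'_4 = 230·cos28.8° − 17·2.625 = 156.9; c'Δl = 20.47; W sinα = 110.8
Slice 5: Δl = 2.0/cos40.0° = 2.611 m; N'_5 = 160·cos40.0° − 40·2.611 = 18.1; c'Δl = 20.36; W sinα = 102.8
Slice 6: Δl = 2.3/cos53.3° = 3.849 m; N'_6 = 82·cos53.3° − 1·3.849 = 45.2; c'Δl = 30.02; W sinα = 65.7
Σc'Δl = 119.5 kN/m; ΣN' = 452.2 kN/m; ΣW sinα = 349.7 kN/m
Resisting = 119.5 + 452.2·tan22.0° = 119.5 + 182.7 = 302.2 kN/m
FS = 302.2 / 349.7 = 0.864

FS = 0.86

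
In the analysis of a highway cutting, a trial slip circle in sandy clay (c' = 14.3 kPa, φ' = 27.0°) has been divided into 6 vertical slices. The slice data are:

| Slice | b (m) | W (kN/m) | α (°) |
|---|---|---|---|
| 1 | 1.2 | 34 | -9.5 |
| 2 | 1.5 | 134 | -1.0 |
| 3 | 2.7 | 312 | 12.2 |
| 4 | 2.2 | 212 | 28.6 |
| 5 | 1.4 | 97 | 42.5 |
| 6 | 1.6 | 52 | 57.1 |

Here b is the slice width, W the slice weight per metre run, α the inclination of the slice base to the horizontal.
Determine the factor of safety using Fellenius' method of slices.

FS = 2.12

Ordinary method of slices: FS = Σ[c'·Δl_i + (W_i cosα_i)·tanφ'] / Σ W_i sinα_i, with Δl_i = b_i / cosα_i.
Slice 1: Δl = 1.2/cos(-9.5°) = 1.217 m; N'_1 = 34·cos(-9.5°) = 33.5; c'Δl = 17.40; W sinα = -5.6
Slice 2: Δl = 1.5/cos(-1.0°) = 1.500 m; N'_2 = 134·cos(-1.0°) = 134.0; c'Δl = 21.45; W sinα = -2.3
Slice 3: Δl = 2.7/cos12.2° = 2.762 m; N'_3 = 312·cos12.2° = 305.0; c'Δl = 39.50; W sinα = 65.9
Slice 4: Δl = 2.2/cos28.6° = 2.506 m; N'_4 = 212·cos28.6° = 186.1; c'Δl = 35.83; W sinα = 101.5
Slice 5: Δl = 1.4/cos42.5° = 1.899 m; N'_5 = 97·cos42.5° = 71.5; c'Δl = 27.15; W sinα = 65.5
Slice 6: Δl = 1.6/cos57.1° = 2.946 m; N'_6 = 52·cos57.1° = 28.2; c'Δl = 42.12; W sinα = 43.7
Σc'Δl = 183.5 kN/m; ΣN' = 758.4 kN/m; ΣW sinα = 268.7 kN/m
Resisting = 183.5 + 758.4·tan27.0° = 183.5 + 386.4 = 569.9 kN/m
FS = 569.9 / 268.7 = 2.121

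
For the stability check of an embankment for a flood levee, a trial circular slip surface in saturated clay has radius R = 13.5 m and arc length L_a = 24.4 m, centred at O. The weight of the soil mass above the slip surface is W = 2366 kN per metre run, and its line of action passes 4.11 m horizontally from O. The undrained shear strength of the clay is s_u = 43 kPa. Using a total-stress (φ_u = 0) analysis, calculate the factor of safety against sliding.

FS = 1.46

Taking moments about the centre O, the resisting moment is provided by the undrained shear strength acting along the arc:
M_R = s_u·L_a·R = 43·24.40·13.5 = 14164.2 kN·m/m
M_D = W·d = 2366·4.11 = 9724.3 kN·m/m
FS = M_R / M_D = 14164.2 / 9724.3 = 1.457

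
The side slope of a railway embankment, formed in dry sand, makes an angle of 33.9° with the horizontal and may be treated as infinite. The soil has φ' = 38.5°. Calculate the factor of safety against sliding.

For a dry cohesionless infinite slope the factor of safety is FS = tanφ' / tanβ.
FS = tan38.5° / tan33.9° = 0.7954 / 0.6720 = 1.184

FS = 1.18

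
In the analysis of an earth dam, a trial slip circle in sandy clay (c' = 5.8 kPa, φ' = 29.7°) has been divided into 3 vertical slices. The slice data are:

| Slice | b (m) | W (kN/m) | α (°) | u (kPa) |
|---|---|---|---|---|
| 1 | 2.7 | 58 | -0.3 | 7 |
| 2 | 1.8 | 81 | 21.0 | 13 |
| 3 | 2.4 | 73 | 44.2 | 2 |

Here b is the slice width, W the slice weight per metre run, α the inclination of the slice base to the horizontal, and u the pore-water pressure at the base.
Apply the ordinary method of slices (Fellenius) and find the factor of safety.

FS = 1.55

Ordinary method of slices: FS = Σ[c'·Δl_i + (W_i cosα_i − u_i·Δl_i)·tanφ'] / Σ W_i sinα_i, with Δl_i = b_i / cosα_i.
Slice 1: Δl = 2.7/cos(-0.3°) = 2.700 m; N'_1 = 58·cos(-0.3°) − 7·2.700 = 39.1; c'Δl = 15.66; W sinα = -0.3
Slice 2: Δl = 1.8/cos21.0° = 1.928 m; N'_2 = 81·cos21.0° − 13·1.928 = 50.6; c'Δl = 11.18; W sinα = 29.0
Slice 3: Δl = 2.4/cos44.2° = 3.348 m; N'_3 = 73·cos44.2° − 2·3.348 = 45.6; c'Δl = 19.42; W sinα = 50.9
Σc'Δl = 46.3 kN/m; ΣN' = 135.3 kN/m; ΣW sinα = 79.6 kN/m
Resisting = 46.3 + 135.3·tan29.7° = 46.3 + 77.2 = 123.4 kN/m
FS = 123.4 / 79.6 = 1.550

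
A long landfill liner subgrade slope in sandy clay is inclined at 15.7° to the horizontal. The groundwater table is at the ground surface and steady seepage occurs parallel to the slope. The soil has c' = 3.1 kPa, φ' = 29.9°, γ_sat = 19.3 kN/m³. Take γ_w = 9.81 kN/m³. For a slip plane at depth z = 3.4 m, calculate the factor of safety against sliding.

With seepage parallel to the slope and the water table at the surface, the effective normal stress on the slip plane uses the buoyant unit weight γ' = γ_sat − γ_w while the driving shear stress uses γ_sat:
FS = [c' + γ' z cos²β tanφ'] / [γ_sat z sinβ cosβ]
γ' = 19.3 − 9.81 = 9.49 kN/m³
Numerator = 3.1 + 9.49·3.4·cos²15.7°·tan29.9° = 3.1 + 9.49·3.4·0.9268·0.5750 = 20.295 kPa
Denominator = 19.3·3.4·sin15.7°·cos15.7° = 19.3·3.4·0.2706·0.9627 = 17.094 kPa
FS = 20.295 / 17.094 = 1.187

FS = 1.19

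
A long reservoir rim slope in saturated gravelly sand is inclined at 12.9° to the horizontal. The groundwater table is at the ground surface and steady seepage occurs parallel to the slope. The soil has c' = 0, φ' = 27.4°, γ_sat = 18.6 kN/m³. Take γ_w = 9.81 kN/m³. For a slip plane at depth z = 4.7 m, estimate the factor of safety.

With seepage parallel to the slope and the water table at the surface, the effective normal stress on the slip plane uses the buoyant unit weight γ' = γ_sat − γ_w while the driving shear stress uses γ_sat:
FS = [c' + γ' z cos²β tanφ'] / [γ_sat z sinβ cosβ]
(For c' = 0 this reduces to FS = (γ'/γ_sat)·tanφ'/tanβ.)
γ' = 18.6 − 9.81 = 8.79 kN/m³
Numerator = 0.0 + 8.79·4.7·cos²12.9°·tan27.4° = 0.0 + 8.79·4.7·0.9502·0.5184 = 20.347 kPa
Denominator = 18.6·4.7·sin12.9°·cos12.9° = 18.6·4.7·0.2233·0.9748 = 19.024 kPa
FS = 20.347 / 19.024 = 1.070

FS = 1.07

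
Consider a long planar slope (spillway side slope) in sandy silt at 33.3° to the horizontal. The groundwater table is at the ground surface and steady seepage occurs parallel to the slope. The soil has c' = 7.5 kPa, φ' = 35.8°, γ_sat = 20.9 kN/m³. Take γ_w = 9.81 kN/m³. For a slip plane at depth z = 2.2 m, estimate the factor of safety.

FS = 0.94

With seepage parallel to the slope and the water table at the surface, the effective normal stress on the slip plane uses the buoyant unit weight γ' = γ_sat − γ_w while the driving shear stress uses γ_sat:
FS = [c' + γ' z cos²β tanφ'] / [γ_sat z sinβ cosβ]
γ' = 20.9 − 9.81 = 11.09 kN/m³
Numerator = 7.5 + 11.09·2.2·cos²33.3°·tan35.8° = 7.5 + 11.09·2.2·0.6986·0.7212 = 19.792 kPa
Denominator = 20.9·2.2·sin33.3°·cos33.3° = 20.9·2.2·0.5490·0.8358 = 21.099 kPa
FS = 19.792 / 21.099 = 0.938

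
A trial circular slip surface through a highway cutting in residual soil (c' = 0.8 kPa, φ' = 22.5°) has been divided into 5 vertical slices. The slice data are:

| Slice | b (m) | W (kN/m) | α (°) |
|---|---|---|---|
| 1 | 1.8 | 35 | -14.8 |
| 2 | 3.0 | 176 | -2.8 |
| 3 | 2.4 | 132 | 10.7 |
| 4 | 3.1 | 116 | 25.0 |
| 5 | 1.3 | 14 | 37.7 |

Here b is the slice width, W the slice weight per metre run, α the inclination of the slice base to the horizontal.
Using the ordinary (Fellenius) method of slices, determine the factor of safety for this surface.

Ordinary method of slices: FS = Σ[c'·Δl_i + (W_i cosα_i)·tanφ'] / Σ W_i sinα_i, with Δl_i = b_i / cosα_i.
Slice 1: Δl = 1.8/cos(-14.8°) = 1.862 m; N'_1 = 35·cos(-14.8°) = 33.8; c'Δl = 1.49; W sinα = -8.9
Slice 2: Δl = 3.0/cos(-2.8°) = 3.004 m; N'_2 = 176·cos(-2.8°) = 175.8; c'Δl = 2.40; W sinα = -8.6
Slice 3: Δl = 2.4/cos10.7° = 2.442 m; N'_3 = 132·cos10.7° = 129.7; c'Δl = 1.95; W sinα = 24.5
Slice 4: Δl = 3.1/cos25.0° = 3.420 m; N'_4 = 116·cos25.0° = 105.1; c'Δl = 2.74; W sinα = 49.0
Slice 5: Δl = 1.3/cos37.7° = 1.643 m; N'_5 = 14·cos37.7° = 11.1; c'Δl = 1.31; W sinα = 8.6
Σc'Δl = 9.9 kN/m; ΣN' = 455.5 kN/m; ΣW sinα = 64.6 kN/m
Resisting = 9.9 + 455.5·tan22.5° = 9.9 + 188.7 = 198.6 kN/m
FS = 198.6 / 64.6 = 3.076

FS = 3.08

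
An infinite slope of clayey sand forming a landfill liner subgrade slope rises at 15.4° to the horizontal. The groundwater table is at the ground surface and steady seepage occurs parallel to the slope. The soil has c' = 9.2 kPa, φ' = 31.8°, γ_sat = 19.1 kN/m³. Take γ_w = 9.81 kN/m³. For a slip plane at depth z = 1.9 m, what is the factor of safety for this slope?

With seepage parallel to the slope and the water table at the surface, the effective normal stress on the slip plane uses the buoyant unit weight γ' = γ_sat − γ_w while the driving shear stress uses γ_sat:
FS = [c' + γ' z cos²β tanφ'] / [γ_sat z sinβ cosβ]
γ' = 19.1 − 9.81 = 9.29 kN/m³
Numerator = 9.2 + 9.29·1.9·cos²15.4°·tan31.8° = 9.2 + 9.29·1.9·0.9295·0.6200 = 19.372 kPa
Denominator = 19.1·1.9·sin15.4°·cos15.4° = 19.1·1.9·0.2656·0.9641 = 9.291 kPa
FS = 19.372 / 9.291 = 2.085

FS = 2.09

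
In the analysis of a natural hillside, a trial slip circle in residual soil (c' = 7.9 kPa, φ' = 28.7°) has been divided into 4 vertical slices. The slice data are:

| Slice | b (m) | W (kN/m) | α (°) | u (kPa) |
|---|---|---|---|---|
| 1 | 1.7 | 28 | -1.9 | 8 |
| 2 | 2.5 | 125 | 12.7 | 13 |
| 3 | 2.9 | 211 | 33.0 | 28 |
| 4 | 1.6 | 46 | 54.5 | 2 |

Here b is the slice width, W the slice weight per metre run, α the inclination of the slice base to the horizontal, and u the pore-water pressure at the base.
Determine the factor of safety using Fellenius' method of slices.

Ordinary method of slices: FS = Σ[c'·Δl_i + (W_i cosα_i − u_i·Δl_i)·tanφ'] / Σ W_i sinα_i, with Δl_i = b_i / cosα_i.
Slice 1: Δl = 1.7/cos(-1.9°) = 1.701 m; N'_1 = 28·cos(-1.9°) − 8·1.701 = 14.4; c'Δl = 13.44; W sinα = -0.9
Slice 2: Δl = 2.5/cos12.7° = 2.563 m; N'_2 = 125·cos12.7° − 13·2.563 = 88.6; c'Δl = 20.25; W sinα = 27.5
Slice 3: Δl = 2.9/cos33.0° = 3.458 m; N'_3 = 211·cos33.0° − 28·3.458 = 80.1; c'Δl = 27.32; W sinα = 114.9
Slice 4: Δl = 1.6/cos54.5° = 2.755 m; N'_4 = 46·cos54.5° − 2·2.755 = 21.2; c'Δl = 21.77; W sinα = 37.4
Σc'Δl = 82.8 kN/m; ΣN' = 204.3 kN/m; ΣW sinα = 178.9 kN/m
Resisting = 82.8 + 204.3·tan28.7° = 82.8 + 111.9 = 194.6 kN/m
FS = 194.6 / 178.9 = 1.088

FS = 1.09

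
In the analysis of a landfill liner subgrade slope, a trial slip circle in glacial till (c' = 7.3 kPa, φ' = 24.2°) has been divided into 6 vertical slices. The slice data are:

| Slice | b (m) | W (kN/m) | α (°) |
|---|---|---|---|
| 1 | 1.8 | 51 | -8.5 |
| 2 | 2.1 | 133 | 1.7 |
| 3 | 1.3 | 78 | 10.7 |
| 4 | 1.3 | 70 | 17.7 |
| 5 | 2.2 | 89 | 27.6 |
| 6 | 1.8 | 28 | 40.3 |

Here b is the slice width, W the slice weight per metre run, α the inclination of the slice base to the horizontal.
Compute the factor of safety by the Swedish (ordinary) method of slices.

Ordinary method of slices: FS = Σ[c'·Δl_i + (W_i cosα_i)·tanφ'] / Σ W_i sinα_i, with Δl_i = b_i / cosα_i.
Slice 1: Δl = 1.8/cos(-8.5°) = 1.820 m; N'_1 = 51·cos(-8.5°) = 50.4; c'Δl = 13.29; W sinα = -7.5
Slice 2: Δl = 2.1/cos1.7° = 2.101 m; N'_2 = 133·cos1.7° = 132.9; c'Δl = 15.34; W sinα = 3.9
Slice 3: Δl = 1.3/cos10.7° = 1.323 m; N'_3 = 78·cos10.7° = 76.6; c'Δl = 9.66; W sinα = 14.5
Slice 4: Δl = 1.3/cos17.7° = 1.365 m; N'_4 = 70·cos17.7° = 66.7; c'Δl = 9.96; W sinα = 21.3
Slice 5: Δl = 2.2/cos27.6° = 2.482 m; N'_5 = 89·cos27.6° = 78.9; c'Δl = 18.12; W sinα = 41.2
Slice 6: Δl = 1.8/cos40.3° = 2.360 m; N'_6 = 28·cos40.3° = 21.4; c'Δl = 17.23; W sinα = 18.1
Σc'Δl = 83.6 kN/m; ΣN' = 426.9 kN/m; ΣW sinα = 91.5 kN/m
Resisting = 83.6 + 426.9·tan24.2° = 83.6 + 191.9 = 275.5 kN/m
FS = 275.5 / 91.5 = 3.010

FS = 3.01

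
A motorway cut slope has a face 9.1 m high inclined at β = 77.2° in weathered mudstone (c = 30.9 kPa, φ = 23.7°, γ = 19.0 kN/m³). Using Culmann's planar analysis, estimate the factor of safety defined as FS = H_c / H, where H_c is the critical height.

FS = 1.58

H_c = (4c/γ) · sinβ cosφ / [1 − cos(β − φ)]
    = (4·30.9/19.0) · sin77.2°·cos23.7° / [1 − cos53.5°]
    = 6.505 · 0.8929 / 0.4052 = 14.34 m
FS = H_c / H = 14.34 / 9.1 = 1.575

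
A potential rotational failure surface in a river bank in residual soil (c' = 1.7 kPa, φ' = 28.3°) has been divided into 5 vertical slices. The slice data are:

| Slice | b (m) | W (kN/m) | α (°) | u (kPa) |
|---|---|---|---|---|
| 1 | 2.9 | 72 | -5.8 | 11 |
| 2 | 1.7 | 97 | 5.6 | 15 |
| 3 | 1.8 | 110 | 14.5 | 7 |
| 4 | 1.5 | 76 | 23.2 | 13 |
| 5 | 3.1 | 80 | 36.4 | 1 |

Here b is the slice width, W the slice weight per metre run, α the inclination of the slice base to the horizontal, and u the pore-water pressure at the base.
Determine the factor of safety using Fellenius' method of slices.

Ordinary method of slices: FS = Σ[c'·Δl_i + (W_i cosα_i − u_i·Δl_i)·tanφ'] / Σ W_i sinα_i, with Δl_i = b_i / cosα_i.
Slice 1: Δl = 2.9/cos(-5.8°) = 2.915 m; N'_1 = 72·cos(-5.8°) − 11·2.915 = 39.6; c'Δl = 4.96; W sinα = -7.3
Slice 2: Δl = 1.7/cos5.6° = 1.708 m; N'_2 = 97·cos5.6° − 15·1.708 = 70.9; c'Δl = 2.90; W sinα = 9.5
Slice 3: Δl = 1.8/cos14.5° = 1.859 m; N'_3 = 110·cos14.5° − 7·1.859 = 93.5; c'Δl = 3.16; W sinα = 27.5
Slice 4: Δl = 1.5/cos23.2° = 1.632 m; N'_4 = 76·cos23.2° − 13·1.632 = 48.6; c'Δl = 2.77; W sinα = 29.9
Slice 5: Δl = 3.1/cos36.4° = 3.851 m; N'_5 = 80·cos36.4° − 1·3.851 = 60.5; c'Δl = 6.55; W sinα = 47.5
Σc'Δl = 20.3 kN/m; ΣN' = 313.1 kN/m; ΣW sinα = 107.1 kN/m
Resisting = 20.3 + 313.1·tan28.3° = 20.3 + 168.6 = 189.0 kN/m
FS = 189.0 / 107.1 = 1.764

FS = 1.76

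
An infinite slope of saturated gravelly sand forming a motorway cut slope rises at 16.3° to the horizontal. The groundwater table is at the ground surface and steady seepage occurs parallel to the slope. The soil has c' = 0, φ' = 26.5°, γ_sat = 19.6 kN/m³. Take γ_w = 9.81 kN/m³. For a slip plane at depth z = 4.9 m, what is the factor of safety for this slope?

FS = 0.85

With seepage parallel to the slope and the water table at the surface, the effective normal stress on the slip plane uses the buoyant unit weight γ' = γ_sat − γ_w while the driving shear stress uses γ_sat:
FS = [c' + γ' z cos²β tanφ'] / [γ_sat z sinβ cosβ]
(For c' = 0 this reduces to FS = (γ'/γ_sat)·tanφ'/tanβ.)
γ' = 19.6 − 9.81 = 9.79 kN/m³
Numerator = 0.0 + 9.79·4.9·cos²16.3°·tan26.5° = 0.0 + 9.79·4.9·0.9212·0.4986 = 22.033 kPa
Denominator = 19.6·4.9·sin16.3°·cos16.3° = 19.6·4.9·0.2807·0.9598 = 25.872 kPa
FS = 22.033 / 25.872 = 0.852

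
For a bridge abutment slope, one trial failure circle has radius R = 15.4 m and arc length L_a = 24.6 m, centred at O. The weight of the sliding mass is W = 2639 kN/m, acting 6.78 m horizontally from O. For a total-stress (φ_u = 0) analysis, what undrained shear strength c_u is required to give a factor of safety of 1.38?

c_u = 65.2 kPa

FS = c_u·L_a·R / (W·d), so c_u = FS·W·d / (L_a·R).
c_u = 1.38·2639·6.78 / (24.60·15.4) = 24691.5 / 378.84 = 65.18 kPa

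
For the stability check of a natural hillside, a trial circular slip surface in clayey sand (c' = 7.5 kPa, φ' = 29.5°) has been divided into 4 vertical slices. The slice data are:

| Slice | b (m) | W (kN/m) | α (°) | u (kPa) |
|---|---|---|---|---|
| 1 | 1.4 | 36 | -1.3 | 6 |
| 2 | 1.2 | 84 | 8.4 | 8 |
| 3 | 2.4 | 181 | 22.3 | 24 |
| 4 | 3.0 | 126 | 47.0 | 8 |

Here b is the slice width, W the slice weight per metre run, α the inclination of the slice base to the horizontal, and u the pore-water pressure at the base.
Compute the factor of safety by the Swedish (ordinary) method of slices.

FS = 1.26

Ordinary method of slices: FS = Σ[c'·Δl_i + (W_i cosα_i − u_i·Δl_i)·tanφ'] / Σ W_i sinα_i, with Δl_i = b_i / cosα_i.
Slice 1: Δl = 1.4/cos(-1.3°) = 1.400 m; N'_1 = 36·cos(-1.3°) − 6·1.400 = 27.6; c'Δl = 10.50; W sinα = -0.8
Slice 2: Δl = 1.2/cos8.4° = 1.213 m; N'_2 = 84·cos8.4° − 8·1.213 = 73.4; c'Δl = 9.10; W sinα = 12.3
Slice 3: Δl = 2.4/cos22.3° = 2.594 m; N'_3 = 181·cos22.3° − 24·2.594 = 105.2; c'Δl = 19.46; W sinα = 68.7
Slice 4: Δl = 3.0/cos47.0° = 4.399 m; N'_4 = 126·cos47.0° − 8·4.399 = 50.7; c'Δl = 32.99; W sinα = 92.2
Σc'Δl = 72.0 kN/m; ΣN' = 256.9 kN/m; ΣW sinα = 172.3 kN/m
Resisting = 72.0 + 256.9·tan29.5° = 72.0 + 145.4 = 217.4 kN/m
FS = 217.4 / 172.3 = 1.262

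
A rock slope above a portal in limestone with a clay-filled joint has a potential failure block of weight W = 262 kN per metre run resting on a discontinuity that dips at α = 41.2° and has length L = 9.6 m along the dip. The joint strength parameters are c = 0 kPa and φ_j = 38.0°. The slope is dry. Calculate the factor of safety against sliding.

FS = 0.89

Resolving the block weight along and normal to the plane and applying the Mohr–Coulomb strength on the joint:
N' = W cosα = 262·cos41.2° = 197.1 kN/m
Driving force T = W sinα = 262·sin41.2° = 172.6 kN/m
Resisting force R = c·L + N'·tanφ_j = 0·9.6 + 197.1·tan38.0° = 0.0 + 154.0 = 154.0 kN/m
FS = R / T = 154.0 / 172.6 = 0.892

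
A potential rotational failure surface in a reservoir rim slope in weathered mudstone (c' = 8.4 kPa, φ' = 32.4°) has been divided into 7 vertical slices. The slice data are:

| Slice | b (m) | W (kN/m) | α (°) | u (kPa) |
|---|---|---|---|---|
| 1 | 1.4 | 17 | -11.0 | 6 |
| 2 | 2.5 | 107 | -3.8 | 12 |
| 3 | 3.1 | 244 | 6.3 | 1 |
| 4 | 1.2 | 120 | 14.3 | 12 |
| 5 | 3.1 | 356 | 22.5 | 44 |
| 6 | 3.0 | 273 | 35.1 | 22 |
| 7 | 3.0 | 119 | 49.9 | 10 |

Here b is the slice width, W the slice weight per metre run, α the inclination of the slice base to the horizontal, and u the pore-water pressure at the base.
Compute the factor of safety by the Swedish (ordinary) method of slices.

FS = 1.54

Ordinary method of slices: FS = Σ[c'·Δl_i + (W_i cosα_i − u_i·Δl_i)·tanφ'] / Σ W_i sinα_i, with Δl_i = b_i / cosα_i.
Slice 1: Δl = 1.4/cos(-11.0°) = 1.426 m; N'_1 = 17·cos(-11.0°) − 6·1.426 = 8.1; c'Δl = 11.98; W sinα = -3.2
Slice 2: Δl = 2.5/cos(-3.8°) = 2.506 m; N'_2 = 107·cos(-3.8°) − 12·2.506 = 76.7; c'Δl = 21.05; W sinα = -7.1
Slice 3: Δl = 3.1/cos6.3° = 3.119 m; N'_3 = 244·cos6.3° − 1·3.119 = 239.4; c'Δl = 26.20; W sinα = 26.8
Slice 4: Δl = 1.2/cos14.3° = 1.238 m; N'_4 = 120·cos14.3° − 12·1.238 = 101.4; c'Δl = 10.40; W sinα = 29.6
Slice 5: Δl = 3.1/cos22.5° = 3.355 m; N'_5 = 356·cos22.5° − 44·3.355 = 181.3; c'Δl = 28.19; W sinα = 136.2
Slice 6: Δl = 3.0/cos35.1° = 3.667 m; N'_6 = 273·cos35.1° − 22·3.667 = 142.7; c'Δl = 30.80; W sinα = 157.0
Slice 7: Δl = 3.0/cos49.9° = 4.657 m; N'_7 = 119·cos49.9° − 10·4.657 = 30.1; c'Δl = 39.12; W sinα = 91.0
Σc'Δl = 167.7 kN/m; ΣN' = 779.7 kN/m; ΣW sinα = 430.3 kN/m
Resisting = 167.7 + 779.7·tan32.4° = 167.7 + 494.8 = 662.5 kN/m
FS = 662.5 / 430.3 = 1.540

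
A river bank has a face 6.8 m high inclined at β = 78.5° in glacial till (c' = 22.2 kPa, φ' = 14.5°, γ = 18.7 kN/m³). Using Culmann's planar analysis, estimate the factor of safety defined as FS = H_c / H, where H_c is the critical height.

H_c = (4c'/γ) · sinβ cosφ' / [1 − cos(β − φ')]
    = (4·22.2/18.7) · sin78.5°·cos14.5° / [1 − cos64.0°]
    = 4.749 · 0.9487 / 0.5616 = 8.02 m
FS = H_c / H = 8.02 / 6.8 = 1.180

FS = 1.18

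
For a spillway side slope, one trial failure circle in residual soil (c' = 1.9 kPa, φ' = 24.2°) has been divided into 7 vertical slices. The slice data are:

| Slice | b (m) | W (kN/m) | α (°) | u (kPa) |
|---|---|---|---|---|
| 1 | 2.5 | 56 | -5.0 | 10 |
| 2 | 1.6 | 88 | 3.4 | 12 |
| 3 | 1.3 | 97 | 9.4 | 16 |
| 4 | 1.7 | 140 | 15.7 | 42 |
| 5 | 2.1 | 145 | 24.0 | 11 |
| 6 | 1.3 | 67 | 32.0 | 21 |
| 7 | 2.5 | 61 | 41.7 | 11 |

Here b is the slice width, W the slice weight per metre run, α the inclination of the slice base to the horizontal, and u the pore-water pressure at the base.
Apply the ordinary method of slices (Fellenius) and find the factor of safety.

FS = 1.04

Ordinary method of slices: FS = Σ[c'·Δl_i + (W_i cosα_i − u_i·Δl_i)·tanφ'] / Σ W_i sinα_i, with Δl_i = b_i / cosα_i.
Slice 1: Δl = 2.5/cos(-5.0°) = 2.510 m; N'_1 = 56·cos(-5.0°) − 10·2.510 = 30.7; c'Δl = 4.77; W sinα = -4.9
Slice 2: Δl = 1.6/cos3.4° = 1.603 m; N'_2 = 88·cos3.4° − 12·1.603 = 68.6; c'Δl = 3.05; W sinα = 5.2
Slice 3: Δl = 1.3/cos9.4° = 1.318 m; N'_3 = 97·cos9.4° − 16·1.318 = 74.6; c'Δl = 2.50; W sinα = 15.8
Slice 4: Δl = 1.7/cos15.7° = 1.766 m; N'_4 = 140·cos15.7° − 42·1.766 = 60.6; c'Δl = 3.36; W sinα = 37.9
Slice 5: Δl = 2.1/cos24.0° = 2.299 m; N'_5 = 145·cos24.0° − 11·2.299 = 107.2; c'Δl = 4.37; W sinα = 59.0
Slice 6: Δl = 1.3/cos32.0° = 1.533 m; N'_6 = 67·cos32.0° − 21·1.533 = 24.6; c'Δl = 2.91; W sinα = 35.5
Slice 7: Δl = 2.5/cos41.7° = 3.348 m; N'_7 = 61·cos41.7° − 11·3.348 = 8.7; c'Δl = 6.36; W sinα = 40.6
Σc'Δl = 27.3 kN/m; ΣN' = 375.0 kN/m; ΣW sinα = 189.1 kN/m
Resisting = 27.3 + 375.0·tan24.2° = 27.3 + 168.6 = 195.9 kN/m
FS = 195.9 / 189.1 = 1.036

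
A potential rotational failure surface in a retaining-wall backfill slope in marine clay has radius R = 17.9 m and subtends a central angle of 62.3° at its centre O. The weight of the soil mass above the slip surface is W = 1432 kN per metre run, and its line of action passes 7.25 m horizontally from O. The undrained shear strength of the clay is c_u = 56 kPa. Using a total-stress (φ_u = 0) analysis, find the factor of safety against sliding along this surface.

Taking moments about the centre O, the resisting moment is provided by the undrained shear strength acting along the arc:
Arc length L_a = R·θ = 17.9·(62.3°·π/180) = 17.9·1.0873 = 19.46 m
M_R = c_u·L_a·R = 56·19.46·17.9 = 19510.1 kN·m/m
M_D = W·d = 1432·7.25 = 10382.0 kN·m/m
FS = M_R / M_D = 19510.1 / 10382.0 = 1.879

FS = 1.88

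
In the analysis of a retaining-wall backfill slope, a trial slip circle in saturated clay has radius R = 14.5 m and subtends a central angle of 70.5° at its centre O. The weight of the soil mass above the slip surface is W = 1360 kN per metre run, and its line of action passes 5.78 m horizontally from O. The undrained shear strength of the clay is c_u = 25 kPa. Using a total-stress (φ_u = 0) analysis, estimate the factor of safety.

FS = 0.82

Taking moments about the centre O, the resisting moment is provided by the undrained shear strength acting along the arc:
Arc length L_a = R·θ = 14.5·(70.5°·π/180) = 14.5·1.2305 = 17.84 m
M_R = c_u·L_a·R = 25·17.84·14.5 = 6467.6 kN·m/m
M_D = W·d = 1360·5.78 = 7860.8 kN·m/m
FS = M_R / M_D = 6467.6 / 7860.8 = 0.823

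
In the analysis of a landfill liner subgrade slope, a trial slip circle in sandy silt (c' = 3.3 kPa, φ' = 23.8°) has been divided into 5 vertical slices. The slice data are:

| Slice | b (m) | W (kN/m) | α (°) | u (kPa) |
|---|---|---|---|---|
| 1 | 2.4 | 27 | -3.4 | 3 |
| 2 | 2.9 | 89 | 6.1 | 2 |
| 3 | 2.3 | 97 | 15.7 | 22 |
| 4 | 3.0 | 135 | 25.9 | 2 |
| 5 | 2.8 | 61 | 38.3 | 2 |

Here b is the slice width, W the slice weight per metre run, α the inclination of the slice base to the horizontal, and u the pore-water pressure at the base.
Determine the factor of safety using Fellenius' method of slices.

FS = 1.38

Ordinary method of slices: FS = Σ[c'·Δl_i + (W_i cosα_i − u_i·Δl_i)·tanφ'] / Σ W_i sinα_i, with Δl_i = b_i / cosα_i.
Slice 1: Δl = 2.4/cos(-3.4°) = 2.404 m; N'_1 = 27·cos(-3.4°) − 3·2.404 = 19.7; c'Δl = 7.93; W sinα = -1.6
Slice 2: Δl = 2.9/cos6.1° = 2.917 m; N'_2 = 89·cos6.1° − 2·2.917 = 82.7; c'Δl = 9.62; W sinα = 9.5
Slice 3: Δl = 2.3/cos15.7° = 2.389 m; N'_3 = 97·cos15.7° − 22·2.389 = 40.8; c'Δl = 7.88; W sinα = 26.2
Slice 4: Δl = 3.0/cos25.9° = 3.335 m; N'_4 = 135·cos25.9° − 2·3.335 = 114.8; c'Δl = 11.01; W sinα = 59.0
Slice 5: Δl = 2.8/cos38.3° = 3.568 m; N'_5 = 61·cos38.3° − 2·3.568 = 40.7; c'Δl = 11.77; W sinα = 37.8
Σc'Δl = 48.2 kN/m; ΣN' = 298.7 kN/m; ΣW sinα = 130.9 kN/m
Resisting = 48.2 + 298.7·tan23.8° = 48.2 + 131.8 = 180.0 kN/m
FS = 180.0 / 130.9 = 1.375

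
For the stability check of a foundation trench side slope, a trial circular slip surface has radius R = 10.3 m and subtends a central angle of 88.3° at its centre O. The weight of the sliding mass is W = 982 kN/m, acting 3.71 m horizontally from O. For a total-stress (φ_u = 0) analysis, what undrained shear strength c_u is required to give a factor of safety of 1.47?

c_u = 32.8 kPa

FS = c_u·L_a·R / (W·d), so c_u = FS·W·d / (L_a·R).
Arc length L_a = R·θ = 10.3·(88.3°·π/180) = 10.3·1.5411 = 15.87 m
c_u = 1.47·982·3.71 / (15.87·10.3) = 5355.5 / 163.50 = 32.76 kPa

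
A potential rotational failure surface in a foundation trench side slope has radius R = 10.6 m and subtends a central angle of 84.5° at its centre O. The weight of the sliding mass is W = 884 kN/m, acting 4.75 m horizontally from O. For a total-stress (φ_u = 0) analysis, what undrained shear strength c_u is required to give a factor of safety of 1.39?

c_u = 35.2 kPa

FS = c_u·L_a·R / (W·d), so c_u = FS·W·d / (L_a·R).
Arc length L_a = R·θ = 10.6·(84.5°·π/180) = 10.6·1.4748 = 15.63 m
c_u = 1.39·884·4.75 / (15.63·10.6) = 5836.6 / 165.71 = 35.22 kPa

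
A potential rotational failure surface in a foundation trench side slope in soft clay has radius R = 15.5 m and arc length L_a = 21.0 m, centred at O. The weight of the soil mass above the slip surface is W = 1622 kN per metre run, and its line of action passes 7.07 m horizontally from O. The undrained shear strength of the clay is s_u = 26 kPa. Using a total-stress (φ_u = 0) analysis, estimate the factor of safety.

Taking moments about the centre O, the resisting moment is provided by the undrained shear strength acting along the arc:
M_R = s_u·L_a·R = 26·21.00·15.5 = 8463.0 kN·m/m
M_D = W·d = 1622·7.07 = 11467.5 kN·m/m
FS = M_R / M_D = 8463.0 / 11467.5 = 0.738

FS = 0.74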